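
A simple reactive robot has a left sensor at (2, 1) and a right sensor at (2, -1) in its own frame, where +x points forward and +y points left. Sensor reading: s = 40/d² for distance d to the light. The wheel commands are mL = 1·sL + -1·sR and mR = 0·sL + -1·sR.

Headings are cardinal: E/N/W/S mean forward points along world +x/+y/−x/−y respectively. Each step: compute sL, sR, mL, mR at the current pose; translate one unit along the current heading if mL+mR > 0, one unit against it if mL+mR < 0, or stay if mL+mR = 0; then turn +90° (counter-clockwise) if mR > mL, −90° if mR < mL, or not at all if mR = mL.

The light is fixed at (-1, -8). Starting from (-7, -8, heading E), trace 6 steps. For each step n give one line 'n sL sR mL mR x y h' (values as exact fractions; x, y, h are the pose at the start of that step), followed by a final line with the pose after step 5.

0 40/17 40/17 0 -40/17 -7 -8 E
1 1 10/17 7/17 -10/17 -8 -8 S
2 40/81 8/17 32/1377 -8/17 -8 -7 W
3 20/29 20/17 -240/493 -20/17 -7 -7 N
4 40/17 40/17 0 -40/17 -7 -8 E
5 1 10/17 7/17 -10/17 -8 -8 S
final -8 -7 W

n=0: pose=(-7,-8,E); sL=40/17, sR=40/17; mL=0, mR=-40/17; mL+mR=-40/17 → advance -1; mR−mL=-40/17 → turn -1·90°
n=1: pose=(-8,-8,S); sL=1, sR=10/17; mL=7/17, mR=-10/17; mL+mR=-3/17 → advance -1; mR−mL=-1 → turn -1·90°
n=2: pose=(-8,-7,W); sL=40/81, sR=8/17; mL=32/1377, mR=-8/17; mL+mR=-616/1377 → advance -1; mR−mL=-40/81 → turn -1·90°
n=3: pose=(-7,-7,N); sL=20/29, sR=20/17; mL=-240/493, mR=-20/17; mL+mR=-820/493 → advance -1; mR−mL=-20/29 → turn -1·90°
n=4: pose=(-7,-8,E); sL=40/17, sR=40/17; mL=0, mR=-40/17; mL+mR=-40/17 → advance -1; mR−mL=-40/17 → turn -1·90°
n=5: pose=(-8,-8,S); sL=1, sR=10/17; mL=7/17, mR=-10/17; mL+mR=-3/17 → advance -1; mR−mL=-1 → turn -1·90°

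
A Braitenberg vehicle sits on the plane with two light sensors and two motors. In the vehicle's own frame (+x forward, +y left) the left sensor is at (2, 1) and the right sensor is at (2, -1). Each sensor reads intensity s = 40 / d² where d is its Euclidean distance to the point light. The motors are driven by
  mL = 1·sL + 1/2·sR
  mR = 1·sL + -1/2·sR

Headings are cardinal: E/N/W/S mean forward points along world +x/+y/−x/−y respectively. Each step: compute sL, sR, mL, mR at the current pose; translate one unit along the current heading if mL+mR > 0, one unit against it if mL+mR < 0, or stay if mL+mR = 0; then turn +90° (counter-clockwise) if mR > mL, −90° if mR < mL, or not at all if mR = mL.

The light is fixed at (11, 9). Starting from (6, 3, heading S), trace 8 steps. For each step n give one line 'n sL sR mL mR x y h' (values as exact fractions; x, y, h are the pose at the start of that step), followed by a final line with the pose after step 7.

n=0: pose=(6,3,S); sL=1/2, sR=2/5; mL=7/10, mR=3/10; mL+mR=1 → advance +1; mR−mL=-2/5 → turn -1·90°
n=1: pose=(6,2,W); sL=40/113, sR=8/17; mL=1132/1921, mR=228/1921; mL+mR=80/113 → advance +1; mR−mL=-8/17 → turn -1·90°
n=2: pose=(5,2,N); sL=20/37, sR=4/5; mL=174/185, mR=26/185; mL+mR=40/37 → advance +1; mR−mL=-4/5 → turn -1·90°
n=3: pose=(5,3,E); sL=40/41, sR=8/13; mL=684/533, mR=356/533; mL+mR=80/41 → advance +1; mR−mL=-8/13 → turn -1·90°
n=4: pose=(6,3,S); sL=1/2, sR=2/5; mL=7/10, mR=3/10; mL+mR=1 → advance +1; mR−mL=-2/5 → turn -1·90°
n=5: pose=(6,2,W); sL=40/113, sR=8/17; mL=1132/1921, mR=228/1921; mL+mR=80/113 → advance +1; mR−mL=-8/17 → turn -1·90°
n=6: pose=(5,2,N); sL=20/37, sR=4/5; mL=174/185, mR=26/185; mL+mR=40/37 → advance +1; mR−mL=-4/5 → turn -1·90°
n=7: pose=(5,3,E); sL=40/41, sR=8/13; mL=684/533, mR=356/533; mL+mR=80/41 → advance +1; mR−mL=-8/13 → turn -1·90°

0 1/2 2/5 7/10 3/10 6 3 S
1 40/113 8/17 1132/1921 228/1921 6 2 W
2 20/37 4/5 174/185 26/185 5 2 N
3 40/41 8/13 684/533 356/533 5 3 E
4 1/2 2/5 7/10 3/10 6 3 S
5 40/113 8/17 1132/1921 228/1921 6 2 W
6 20/37 4/5 174/185 26/185 5 2 N
7 40/41 8/13 684/533 356/533 5 3 E
final 6 3 S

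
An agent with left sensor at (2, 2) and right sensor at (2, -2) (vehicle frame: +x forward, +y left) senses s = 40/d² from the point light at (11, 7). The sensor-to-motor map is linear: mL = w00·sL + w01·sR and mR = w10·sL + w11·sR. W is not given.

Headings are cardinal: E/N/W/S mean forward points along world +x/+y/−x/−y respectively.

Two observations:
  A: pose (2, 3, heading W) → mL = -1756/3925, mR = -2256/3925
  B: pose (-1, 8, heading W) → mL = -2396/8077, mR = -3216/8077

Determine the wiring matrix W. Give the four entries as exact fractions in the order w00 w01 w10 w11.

-1/2 -1 -1 -1

obs A: pose=(2,3,W) → sL=40/157, sR=8/25, mL=-1756/3925, mR=-2256/3925
obs B: pose=(-1,8,W) → sL=40/197, sR=8/41, mL=-2396/8077, mR=-3216/8077
sensor matrix S = [[40/157, 8/25], [40/197, 8/41]]; det S = -96768/6340445
solve [mL_A; mL_B] = S·[w00; w01] and [mR_A; mR_B] = S·[w10; w11]:
  w00 = -1/2, w01 = -1, w10 = -1, w11 = -1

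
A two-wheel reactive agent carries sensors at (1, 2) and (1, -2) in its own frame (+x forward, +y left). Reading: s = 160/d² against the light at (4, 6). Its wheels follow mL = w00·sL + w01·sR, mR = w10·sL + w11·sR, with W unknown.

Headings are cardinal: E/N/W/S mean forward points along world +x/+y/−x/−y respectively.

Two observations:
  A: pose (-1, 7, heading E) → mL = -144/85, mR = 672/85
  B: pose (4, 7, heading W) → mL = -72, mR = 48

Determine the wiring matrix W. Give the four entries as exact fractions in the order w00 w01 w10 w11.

-1 1/2 1/2 1/2

obs A: pose=(-1,7,E) → sL=32/5, sR=160/17, mL=-144/85, mR=672/85
obs B: pose=(4,7,W) → sL=80, sR=16, mL=-72, mR=48
sensor matrix S = [[32/5, 160/17], [80, 16]]; det S = -55296/85
solve [mL_A; mL_B] = S·[w00; w01] and [mR_A; mR_B] = S·[w10; w11]:
  w00 = -1, w01 = 1/2, w10 = 1/2, w11 = 1/2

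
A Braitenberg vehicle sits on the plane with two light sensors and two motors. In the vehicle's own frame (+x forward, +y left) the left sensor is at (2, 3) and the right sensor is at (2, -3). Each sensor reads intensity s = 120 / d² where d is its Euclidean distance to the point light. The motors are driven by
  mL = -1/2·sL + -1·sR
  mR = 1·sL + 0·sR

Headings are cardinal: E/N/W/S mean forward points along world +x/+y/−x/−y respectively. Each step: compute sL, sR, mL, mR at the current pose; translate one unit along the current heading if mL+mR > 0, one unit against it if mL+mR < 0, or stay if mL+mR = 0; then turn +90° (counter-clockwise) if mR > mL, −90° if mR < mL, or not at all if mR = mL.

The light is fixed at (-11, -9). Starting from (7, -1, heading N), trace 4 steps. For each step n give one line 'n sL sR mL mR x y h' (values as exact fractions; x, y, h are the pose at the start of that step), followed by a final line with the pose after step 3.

0 24/65 120/541 -14292/35165 24/65 7 -1 N
1 15/34 30/89 -3375/6052 15/34 7 -2 W
2 120/509 120/281 -77940/143029 120/509 8 -2 S
3 60/281 60/233 -23850/65473 60/281 8 -1 E
final 7 -1 N

n=0: pose=(7,-1,N); sL=24/65, sR=120/541; mL=-14292/35165, mR=24/65; mL+mR=-1308/35165 → advance -1; mR−mL=27276/35165 → turn +1·90°
n=1: pose=(7,-2,W); sL=15/34, sR=30/89; mL=-3375/6052, mR=15/34; mL+mR=-705/6052 → advance -1; mR−mL=6045/6052 → turn +1·90°
n=2: pose=(8,-2,S); sL=120/509, sR=120/281; mL=-77940/143029, mR=120/509; mL+mR=-44220/143029 → advance -1; mR−mL=111660/143029 → turn +1·90°
n=3: pose=(8,-1,E); sL=60/281, sR=60/233; mL=-23850/65473, mR=60/281; mL+mR=-9870/65473 → advance -1; mR−mL=37830/65473 → turn +1·90°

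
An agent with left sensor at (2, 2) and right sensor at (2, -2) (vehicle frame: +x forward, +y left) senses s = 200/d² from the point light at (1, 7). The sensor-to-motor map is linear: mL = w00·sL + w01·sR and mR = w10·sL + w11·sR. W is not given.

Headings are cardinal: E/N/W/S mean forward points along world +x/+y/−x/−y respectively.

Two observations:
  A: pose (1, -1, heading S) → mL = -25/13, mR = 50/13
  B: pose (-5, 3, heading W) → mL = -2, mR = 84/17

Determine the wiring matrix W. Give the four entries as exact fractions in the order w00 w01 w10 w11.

-1 0 1 1

obs A: pose=(1,-1,S) → sL=25/13, sR=25/13, mL=-25/13, mR=50/13
obs B: pose=(-5,3,W) → sL=2, sR=50/17, mL=-2, mR=84/17
sensor matrix S = [[25/13, 25/13], [2, 50/17]]; det S = 400/221
solve [mL_A; mL_B] = S·[w00; w01] and [mR_A; mR_B] = S·[w10; w11]:
  w00 = -1, w01 = 0, w10 = 1, w11 = 1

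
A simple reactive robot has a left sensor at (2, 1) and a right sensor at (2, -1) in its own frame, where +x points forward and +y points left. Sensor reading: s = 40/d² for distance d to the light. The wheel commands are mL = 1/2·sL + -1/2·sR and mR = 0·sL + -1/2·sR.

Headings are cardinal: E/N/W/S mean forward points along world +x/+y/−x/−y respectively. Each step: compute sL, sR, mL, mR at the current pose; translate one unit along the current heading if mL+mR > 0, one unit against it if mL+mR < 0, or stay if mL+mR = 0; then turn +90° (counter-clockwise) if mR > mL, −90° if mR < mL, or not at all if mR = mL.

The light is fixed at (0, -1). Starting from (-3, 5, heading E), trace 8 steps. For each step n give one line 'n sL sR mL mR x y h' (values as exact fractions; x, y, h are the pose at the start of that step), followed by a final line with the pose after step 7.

0 4/5 20/13 -24/65 -10/13 -3 5 E
1 8/5 40/41 64/205 -20/41 -4 5 S
2 5/9 2/5 7/90 -1/5 -4 6 W
3 40/97 8/17 -48/1649 -4/17 -3 6 N
4 4/5 20/13 -24/65 -10/13 -3 5 E
5 8/5 40/41 64/205 -20/41 -4 5 S
6 5/9 2/5 7/90 -1/5 -4 6 W
7 40/97 8/17 -48/1649 -4/17 -3 6 N
final -3 5 E

n=0: pose=(-3,5,E); sL=4/5, sR=20/13; mL=-24/65, mR=-10/13; mL+mR=-74/65 → advance -1; mR−mL=-2/5 → turn -1·90°
n=1: pose=(-4,5,S); sL=8/5, sR=40/41; mL=64/205, mR=-20/41; mL+mR=-36/205 → advance -1; mR−mL=-4/5 → turn -1·90°
n=2: pose=(-4,6,W); sL=5/9, sR=2/5; mL=7/90, mR=-1/5; mL+mR=-11/90 → advance -1; mR−mL=-5/18 → turn -1·90°
n=3: pose=(-3,6,N); sL=40/97, sR=8/17; mL=-48/1649, mR=-4/17; mL+mR=-436/1649 → advance -1; mR−mL=-20/97 → turn -1·90°
n=4: pose=(-3,5,E); sL=4/5, sR=20/13; mL=-24/65, mR=-10/13; mL+mR=-74/65 → advance -1; mR−mL=-2/5 → turn -1·90°
n=5: pose=(-4,5,S); sL=8/5, sR=40/41; mL=64/205, mR=-20/41; mL+mR=-36/205 → advance -1; mR−mL=-4/5 → turn -1·90°
n=6: pose=(-4,6,W); sL=5/9, sR=2/5; mL=7/90, mR=-1/5; mL+mR=-11/90 → advance -1; mR−mL=-5/18 → turn -1·90°
n=7: pose=(-3,6,N); sL=40/97, sR=8/17; mL=-48/1649, mR=-4/17; mL+mR=-436/1649 → advance -1; mR−mL=-20/97 → turn -1·90°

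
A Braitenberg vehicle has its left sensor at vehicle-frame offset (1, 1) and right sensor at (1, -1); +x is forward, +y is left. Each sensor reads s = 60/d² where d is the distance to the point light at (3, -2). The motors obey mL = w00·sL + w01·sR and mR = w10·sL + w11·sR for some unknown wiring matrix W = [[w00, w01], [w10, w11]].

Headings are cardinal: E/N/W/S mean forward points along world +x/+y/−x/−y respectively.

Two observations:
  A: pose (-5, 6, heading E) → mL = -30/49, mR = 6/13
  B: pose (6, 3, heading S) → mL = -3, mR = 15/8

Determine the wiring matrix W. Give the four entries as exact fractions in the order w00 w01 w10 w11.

obs A: pose=(-5,6,E) → sL=6/13, sR=30/49, mL=-30/49, mR=6/13
obs B: pose=(6,3,S) → sL=15/8, sR=3, mL=-3, mR=15/8
sensor matrix S = [[6/13, 30/49], [15/8, 3]]; det S = 603/2548
solve [mL_A; mL_B] = S·[w00; w01] and [mR_A; mR_B] = S·[w10; w11]:
  w00 = 0, w01 = -1, w10 = 1, w11 = 0

0 -1 1 0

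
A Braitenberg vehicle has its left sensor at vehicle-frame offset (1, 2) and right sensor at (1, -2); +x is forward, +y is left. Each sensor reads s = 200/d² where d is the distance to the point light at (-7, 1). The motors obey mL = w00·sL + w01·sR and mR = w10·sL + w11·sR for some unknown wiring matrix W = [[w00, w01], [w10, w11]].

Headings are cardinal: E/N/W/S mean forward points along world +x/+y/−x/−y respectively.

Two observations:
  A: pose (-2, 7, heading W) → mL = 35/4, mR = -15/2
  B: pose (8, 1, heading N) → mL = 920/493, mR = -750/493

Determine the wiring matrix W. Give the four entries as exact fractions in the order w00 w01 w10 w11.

1 1 -1 -1/2

obs A: pose=(-2,7,W) → sL=25/4, sR=5/2, mL=35/4, mR=-15/2
obs B: pose=(8,1,N) → sL=20/17, sR=20/29, mL=920/493, mR=-750/493
sensor matrix S = [[25/4, 5/2], [20/17, 20/29]]; det S = 675/493
solve [mL_A; mL_B] = S·[w00; w01] and [mR_A; mR_B] = S·[w10; w11]:
  w00 = 1, w01 = 1, w10 = -1, w11 = -1/2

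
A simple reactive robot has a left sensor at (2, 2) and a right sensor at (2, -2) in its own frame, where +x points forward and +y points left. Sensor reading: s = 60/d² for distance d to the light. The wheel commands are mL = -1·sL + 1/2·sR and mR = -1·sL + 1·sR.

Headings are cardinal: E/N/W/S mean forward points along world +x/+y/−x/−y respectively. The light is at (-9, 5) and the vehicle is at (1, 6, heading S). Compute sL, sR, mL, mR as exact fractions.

12/29 12/13 18/377 192/377

left sensor world pos  = (3, 4); dL² = 145
right sensor world pos = (-1, 4); dR² = 65
sL = 60/145 = 12/29
sR = 60/65 = 12/13
mL = -1·sL + 1/2·sR = 18/377
mR = -1·sL + 1·sR = 192/377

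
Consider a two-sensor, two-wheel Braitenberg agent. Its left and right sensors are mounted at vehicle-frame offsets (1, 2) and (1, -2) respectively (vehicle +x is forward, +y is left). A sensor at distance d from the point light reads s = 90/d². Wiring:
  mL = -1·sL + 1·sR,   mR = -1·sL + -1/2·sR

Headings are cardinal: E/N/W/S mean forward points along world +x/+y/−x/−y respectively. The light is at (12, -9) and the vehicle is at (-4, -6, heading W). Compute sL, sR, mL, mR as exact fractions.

9/29 45/157 -108/4553 -4131/9106

left sensor world pos  = (-5, -8); dL² = 290
right sensor world pos = (-5, -4); dR² = 314
sL = 90/290 = 9/29
sR = 90/314 = 45/157
mL = -1·sL + 1·sR = -108/4553
mR = -1·sL + -1/2·sR = -4131/9106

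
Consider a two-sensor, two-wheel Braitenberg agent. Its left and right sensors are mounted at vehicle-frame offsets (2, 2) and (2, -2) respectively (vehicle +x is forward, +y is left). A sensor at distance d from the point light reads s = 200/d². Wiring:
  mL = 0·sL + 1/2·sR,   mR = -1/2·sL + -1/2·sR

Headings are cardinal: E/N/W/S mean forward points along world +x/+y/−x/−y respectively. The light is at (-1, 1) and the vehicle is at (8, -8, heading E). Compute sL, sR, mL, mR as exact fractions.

20/17 100/121 50/121 -2060/2057

left sensor world pos  = (10, -6); dL² = 170
right sensor world pos = (10, -10); dR² = 242
sL = 200/170 = 20/17
sR = 200/242 = 100/121
mL = 0·sL + 1/2·sR = 50/121
mR = -1/2·sL + -1/2·sR = -2060/2057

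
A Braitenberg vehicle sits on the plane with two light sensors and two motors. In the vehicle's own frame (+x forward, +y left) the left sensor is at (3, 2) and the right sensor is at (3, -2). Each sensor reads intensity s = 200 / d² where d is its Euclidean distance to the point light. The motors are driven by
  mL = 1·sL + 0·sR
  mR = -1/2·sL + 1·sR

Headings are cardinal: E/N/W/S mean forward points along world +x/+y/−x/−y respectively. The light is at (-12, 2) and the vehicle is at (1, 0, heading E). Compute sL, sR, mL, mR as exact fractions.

25/32 25/34 25/32 375/1088

left sensor world pos  = (4, 2); dL² = 256
right sensor world pos = (4, -2); dR² = 272
sL = 200/256 = 25/32
sR = 200/272 = 25/34
mL = 1·sL + 0·sR = 25/32
mR = -1/2·sL + 1·sR = 375/1088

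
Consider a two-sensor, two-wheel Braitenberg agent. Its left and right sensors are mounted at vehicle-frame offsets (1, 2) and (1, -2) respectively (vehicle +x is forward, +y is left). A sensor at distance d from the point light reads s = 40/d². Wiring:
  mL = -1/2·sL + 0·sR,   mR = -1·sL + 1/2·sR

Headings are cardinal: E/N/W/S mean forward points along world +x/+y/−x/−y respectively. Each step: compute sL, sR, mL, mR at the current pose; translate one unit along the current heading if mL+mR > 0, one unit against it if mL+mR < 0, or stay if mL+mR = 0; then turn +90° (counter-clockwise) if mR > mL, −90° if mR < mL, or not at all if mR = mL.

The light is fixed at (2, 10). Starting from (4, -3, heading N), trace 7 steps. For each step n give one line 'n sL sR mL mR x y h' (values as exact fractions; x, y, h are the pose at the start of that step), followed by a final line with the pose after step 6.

n=0: pose=(4,-3,N); sL=5/18, sR=1/4; mL=-5/36, mR=-11/72; mL+mR=-7/24 → advance -1; mR−mL=-1/72 → turn -1·90°
n=1: pose=(4,-4,E); sL=40/153, sR=8/53; mL=-20/153, mR=-1508/8109; mL+mR=-856/2703 → advance -1; mR−mL=-448/8109 → turn -1·90°
n=2: pose=(3,-4,S); sL=20/117, sR=20/113; mL=-10/117, mR=-1090/13221; mL+mR=-740/4407 → advance -1; mR−mL=40/13221 → turn +1·90°
n=3: pose=(3,-3,E); sL=8/25, sR=40/229; mL=-4/25, mR=-1332/5725; mL+mR=-2248/5725 → advance -1; mR−mL=-416/5725 → turn -1·90°
n=4: pose=(2,-3,S); sL=1/5, sR=1/5; mL=-1/10, mR=-1/10; mL+mR=-1/5 → advance -1; mR−mL=0 → turn +0·90°
n=5: pose=(2,-2,S); sL=40/173, sR=40/173; mL=-20/173, mR=-20/173; mL+mR=-40/173 → advance -1; mR−mL=0 → turn +0·90°
n=6: pose=(2,-1,S); sL=10/37, sR=10/37; mL=-5/37, mR=-5/37; mL+mR=-10/37 → advance -1; mR−mL=0 → turn +0·90°

0 5/18 1/4 -5/36 -11/72 4 -3 N
1 40/153 8/53 -20/153 -1508/8109 4 -4 E
2 20/117 20/113 -10/117 -1090/13221 3 -4 S
3 8/25 40/229 -4/25 -1332/5725 3 -3 E
4 1/5 1/5 -1/10 -1/10 2 -3 S
5 40/173 40/173 -20/173 -20/173 2 -2 S
6 10/37 10/37 -5/37 -5/37 2 -1 S
final 2 0 S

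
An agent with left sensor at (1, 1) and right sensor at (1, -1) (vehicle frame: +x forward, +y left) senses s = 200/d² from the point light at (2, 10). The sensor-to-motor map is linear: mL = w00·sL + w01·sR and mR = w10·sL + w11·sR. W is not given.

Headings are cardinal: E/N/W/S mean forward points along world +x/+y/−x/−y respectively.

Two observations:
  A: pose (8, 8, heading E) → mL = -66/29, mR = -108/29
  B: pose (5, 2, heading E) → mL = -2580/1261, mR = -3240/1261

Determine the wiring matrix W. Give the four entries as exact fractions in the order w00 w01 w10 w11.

-1 1/2 -1/2 -1/2

obs A: pose=(8,8,E) → sL=4, sR=100/29, mL=-66/29, mR=-108/29
obs B: pose=(5,2,E) → sL=40/13, sR=200/97, mL=-2580/1261, mR=-3240/1261
sensor matrix S = [[4, 100/29], [40/13, 200/97]]; det S = -86400/36569
solve [mL_A; mL_B] = S·[w00; w01] and [mR_A; mR_B] = S·[w10; w11]:
  w00 = -1, w01 = 1/2, w10 = -1/2, w11 = -1/2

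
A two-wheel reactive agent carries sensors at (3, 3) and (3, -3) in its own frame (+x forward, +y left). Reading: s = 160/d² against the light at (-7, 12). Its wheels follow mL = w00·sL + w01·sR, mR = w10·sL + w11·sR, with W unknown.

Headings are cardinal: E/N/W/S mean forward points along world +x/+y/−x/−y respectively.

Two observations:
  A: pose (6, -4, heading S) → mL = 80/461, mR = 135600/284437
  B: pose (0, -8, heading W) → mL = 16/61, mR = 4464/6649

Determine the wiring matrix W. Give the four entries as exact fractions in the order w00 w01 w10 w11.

0 1/2 1/2 1

obs A: pose=(6,-4,S) → sL=160/617, sR=160/461, mL=80/461, mR=135600/284437
obs B: pose=(0,-8,W) → sL=32/109, sR=32/61, mL=16/61, mR=4464/6649
sensor matrix S = [[160/617, 160/461], [32/109, 32/61]]; det S = 64573440/1891221613
solve [mL_A; mL_B] = S·[w00; w01] and [mR_A; mR_B] = S·[w10; w11]:
  w00 = 0, w01 = 1/2, w10 = 1/2, w11 = 1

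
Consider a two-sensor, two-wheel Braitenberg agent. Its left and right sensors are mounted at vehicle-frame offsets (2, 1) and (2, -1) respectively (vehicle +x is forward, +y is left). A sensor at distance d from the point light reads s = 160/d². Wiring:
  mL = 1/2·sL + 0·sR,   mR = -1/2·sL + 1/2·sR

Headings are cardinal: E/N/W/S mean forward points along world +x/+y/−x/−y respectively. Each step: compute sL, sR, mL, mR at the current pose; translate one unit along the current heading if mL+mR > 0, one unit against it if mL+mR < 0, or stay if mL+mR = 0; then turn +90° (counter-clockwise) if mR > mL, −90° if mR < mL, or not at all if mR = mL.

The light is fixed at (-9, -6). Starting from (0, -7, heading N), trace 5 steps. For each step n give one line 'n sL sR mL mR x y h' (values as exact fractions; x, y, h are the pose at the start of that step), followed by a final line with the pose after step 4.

n=0: pose=(0,-7,N); sL=32/13, sR=160/101; mL=16/13, mR=-576/1313; mL+mR=80/101 → advance +1; mR−mL=-2192/1313 → turn -1·90°
n=1: pose=(0,-6,E); sL=80/61, sR=80/61; mL=40/61, mR=0; mL+mR=40/61 → advance +1; mR−mL=-40/61 → turn -1·90°
n=2: pose=(1,-6,S); sL=32/25, sR=32/17; mL=16/25, mR=128/425; mL+mR=16/17 → advance +1; mR−mL=-144/425 → turn -1·90°
n=3: pose=(1,-7,W); sL=40/17, sR=5/2; mL=20/17, mR=5/68; mL+mR=5/4 → advance +1; mR−mL=-75/68 → turn -1·90°
n=4: pose=(0,-7,N); sL=32/13, sR=160/101; mL=16/13, mR=-576/1313; mL+mR=80/101 → advance +1; mR−mL=-2192/1313 → turn -1·90°

0 32/13 160/101 16/13 -576/1313 0 -7 N
1 80/61 80/61 40/61 0 0 -6 E
2 32/25 32/17 16/25 128/425 1 -6 S
3 40/17 5/2 20/17 5/68 1 -7 W
4 32/13 160/101 16/13 -576/1313 0 -7 N
final 0 -6 E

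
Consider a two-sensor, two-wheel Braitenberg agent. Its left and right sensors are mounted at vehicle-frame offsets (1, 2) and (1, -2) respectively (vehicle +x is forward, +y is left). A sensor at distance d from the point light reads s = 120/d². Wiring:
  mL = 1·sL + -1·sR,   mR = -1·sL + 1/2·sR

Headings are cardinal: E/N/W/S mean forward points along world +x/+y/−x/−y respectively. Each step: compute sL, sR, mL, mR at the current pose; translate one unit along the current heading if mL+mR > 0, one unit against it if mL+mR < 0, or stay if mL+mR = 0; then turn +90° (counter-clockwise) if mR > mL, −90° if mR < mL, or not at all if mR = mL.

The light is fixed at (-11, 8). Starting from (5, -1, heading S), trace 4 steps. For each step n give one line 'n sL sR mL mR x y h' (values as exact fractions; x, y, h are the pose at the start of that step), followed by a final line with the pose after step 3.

n=0: pose=(5,-1,S); sL=15/53, sR=15/37; mL=-240/1961, mR=-315/3922; mL+mR=-15/74 → advance -1; mR−mL=165/3922 → turn +1·90°
n=1: pose=(5,0,E); sL=24/65, sR=120/389; mL=1536/25285, mR=-5436/25285; mL+mR=-60/389 → advance -1; mR−mL=-6972/25285 → turn -1·90°
n=2: pose=(4,0,S); sL=12/37, sR=12/25; mL=-144/925, mR=-78/925; mL+mR=-6/25 → advance -1; mR−mL=66/925 → turn +1·90°
n=3: pose=(4,1,E); sL=120/281, sR=120/337; mL=6720/94697, mR=-23580/94697; mL+mR=-60/337 → advance -1; mR−mL=-30300/94697 → turn -1·90°

0 15/53 15/37 -240/1961 -315/3922 5 -1 S
1 24/65 120/389 1536/25285 -5436/25285 5 0 E
2 12/37 12/25 -144/925 -78/925 4 0 S
3 120/281 120/337 6720/94697 -23580/94697 4 1 E
final 3 1 S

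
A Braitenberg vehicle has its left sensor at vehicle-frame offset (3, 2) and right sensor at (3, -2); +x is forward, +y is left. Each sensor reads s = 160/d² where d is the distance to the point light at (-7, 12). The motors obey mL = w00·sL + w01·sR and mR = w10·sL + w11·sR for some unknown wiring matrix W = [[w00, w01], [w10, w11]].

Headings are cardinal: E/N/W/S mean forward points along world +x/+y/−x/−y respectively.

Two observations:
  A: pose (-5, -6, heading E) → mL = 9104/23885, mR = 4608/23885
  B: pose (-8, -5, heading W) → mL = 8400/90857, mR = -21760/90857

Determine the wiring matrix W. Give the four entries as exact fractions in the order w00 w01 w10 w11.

1 -1/2 1 -1

obs A: pose=(-5,-6,E) → sL=160/281, sR=32/85, mL=9104/23885, mR=4608/23885
obs B: pose=(-8,-5,W) → sL=160/377, sR=160/241, mL=8400/90857, mR=-21760/90857
sensor matrix S = [[160/281, 32/85], [160/377, 160/241]]; det S = 94724096/434023889
solve [mL_A; mL_B] = S·[w00; w01] and [mR_A; mR_B] = S·[w10; w11]:
  w00 = 1, w01 = -1/2, w10 = 1, w11 = -1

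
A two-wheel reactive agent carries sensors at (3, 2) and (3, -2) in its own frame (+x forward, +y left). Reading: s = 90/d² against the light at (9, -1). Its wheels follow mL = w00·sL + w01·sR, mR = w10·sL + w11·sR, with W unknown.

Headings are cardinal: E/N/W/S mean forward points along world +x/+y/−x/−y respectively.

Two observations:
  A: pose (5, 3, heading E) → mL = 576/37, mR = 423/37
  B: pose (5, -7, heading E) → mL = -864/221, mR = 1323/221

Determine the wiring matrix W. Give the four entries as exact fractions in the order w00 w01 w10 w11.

-1 1 1 1/2

obs A: pose=(5,3,E) → sL=90/37, sR=18, mL=576/37, mR=423/37
obs B: pose=(5,-7,E) → sL=90/17, sR=18/13, mL=-864/221, mR=1323/221
sensor matrix S = [[90/37, 18], [90/17, 18/13]]; det S = -751680/8177
solve [mL_A; mL_B] = S·[w00; w01] and [mR_A; mR_B] = S·[w10; w11]:
  w00 = -1, w01 = 1, w10 = 1, w11 = 1/2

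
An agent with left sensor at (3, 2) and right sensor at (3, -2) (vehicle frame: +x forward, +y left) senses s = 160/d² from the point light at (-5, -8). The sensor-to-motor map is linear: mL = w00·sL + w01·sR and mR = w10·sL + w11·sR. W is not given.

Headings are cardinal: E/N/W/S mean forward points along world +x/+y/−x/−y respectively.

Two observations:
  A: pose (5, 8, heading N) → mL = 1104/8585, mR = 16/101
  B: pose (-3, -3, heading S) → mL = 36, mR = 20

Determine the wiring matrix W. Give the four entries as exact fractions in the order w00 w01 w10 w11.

-1/2 1 0 1/2

obs A: pose=(5,8,N) → sL=32/85, sR=32/101, mL=1104/8585, mR=16/101
obs B: pose=(-3,-3,S) → sL=8, sR=40, mL=36, mR=20
sensor matrix S = [[32/85, 32/101], [8, 40]]; det S = 21504/1717
solve [mL_A; mL_B] = S·[w00; w01] and [mR_A; mR_B] = S·[w10; w11]:
  w00 = -1/2, w01 = 1, w10 = 0, w11 = 1/2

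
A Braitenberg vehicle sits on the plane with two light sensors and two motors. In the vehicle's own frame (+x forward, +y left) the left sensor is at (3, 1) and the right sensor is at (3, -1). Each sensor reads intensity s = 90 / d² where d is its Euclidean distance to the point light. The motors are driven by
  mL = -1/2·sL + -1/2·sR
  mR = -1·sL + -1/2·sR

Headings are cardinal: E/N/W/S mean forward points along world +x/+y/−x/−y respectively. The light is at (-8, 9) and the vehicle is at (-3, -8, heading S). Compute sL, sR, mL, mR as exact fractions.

45/218 45/208 -9585/45344 -14265/45344

left sensor world pos  = (-2, -11); dL² = 436
right sensor world pos = (-4, -11); dR² = 416
sL = 90/436 = 45/218
sR = 90/416 = 45/208
mL = -1/2·sL + -1/2·sR = -9585/45344
mR = -1·sL + -1/2·sR = -14265/45344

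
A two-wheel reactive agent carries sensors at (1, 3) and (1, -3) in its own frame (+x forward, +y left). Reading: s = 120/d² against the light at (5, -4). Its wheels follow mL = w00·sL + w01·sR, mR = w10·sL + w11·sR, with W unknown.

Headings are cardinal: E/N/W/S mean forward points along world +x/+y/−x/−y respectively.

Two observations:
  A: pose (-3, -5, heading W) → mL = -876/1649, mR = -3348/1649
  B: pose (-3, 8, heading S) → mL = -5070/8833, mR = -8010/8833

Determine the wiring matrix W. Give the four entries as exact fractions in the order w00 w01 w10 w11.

-1 1/2 -1/2 -1

obs A: pose=(-3,-5,W) → sL=120/97, sR=24/17, mL=-876/1649, mR=-3348/1649
obs B: pose=(-3,8,S) → sL=60/73, sR=60/121, mL=-5070/8833, mR=-8010/8833
sensor matrix S = [[120/97, 24/17], [60/73, 60/121]]; det S = -7966080/14565617
solve [mL_A; mL_B] = S·[w00; w01] and [mR_A; mR_B] = S·[w10; w11]:
  w00 = -1, w01 = 1/2, w10 = -1/2, w11 = -1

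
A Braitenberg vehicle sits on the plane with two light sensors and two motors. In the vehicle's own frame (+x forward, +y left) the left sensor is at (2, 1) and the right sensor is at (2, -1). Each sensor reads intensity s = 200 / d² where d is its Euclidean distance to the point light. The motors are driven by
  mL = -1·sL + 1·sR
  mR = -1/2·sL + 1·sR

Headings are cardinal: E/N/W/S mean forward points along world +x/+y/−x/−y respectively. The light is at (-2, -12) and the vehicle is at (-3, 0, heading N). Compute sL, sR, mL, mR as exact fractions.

left sensor world pos  = (-4, 2); dL² = 200
right sensor world pos = (-2, 2); dR² = 196
sL = 200/200 = 1
sR = 200/196 = 50/49
mL = -1·sL + 1·sR = 1/49
mR = -1/2·sL + 1·sR = 51/98

1 50/49 1/49 51/98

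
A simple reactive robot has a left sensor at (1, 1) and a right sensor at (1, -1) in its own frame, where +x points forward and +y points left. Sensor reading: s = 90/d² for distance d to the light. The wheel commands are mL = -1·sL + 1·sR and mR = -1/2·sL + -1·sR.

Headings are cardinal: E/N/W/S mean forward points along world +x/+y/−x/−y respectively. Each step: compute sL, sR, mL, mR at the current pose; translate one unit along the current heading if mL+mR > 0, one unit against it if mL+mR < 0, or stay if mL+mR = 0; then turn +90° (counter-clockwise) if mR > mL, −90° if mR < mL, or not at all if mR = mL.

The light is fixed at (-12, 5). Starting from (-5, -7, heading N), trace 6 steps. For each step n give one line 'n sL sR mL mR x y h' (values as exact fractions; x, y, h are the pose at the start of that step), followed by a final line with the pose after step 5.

n=0: pose=(-5,-7,N); sL=90/157, sR=18/37; mL=-504/5809, mR=-4491/5809; mL+mR=-135/157 → advance -1; mR−mL=-3987/5809 → turn -1·90°
n=1: pose=(-5,-8,E); sL=45/104, sR=9/26; mL=-9/104, mR=-9/16; mL+mR=-135/208 → advance -1; mR−mL=-99/208 → turn -1·90°
n=2: pose=(-6,-8,S); sL=18/49, sR=90/221; mL=432/10829, mR=-6399/10829; mL+mR=-27/49 → advance -1; mR−mL=-6831/10829 → turn -1·90°
n=3: pose=(-6,-7,W); sL=45/97, sR=45/73; mL=1080/7081, mR=-12015/14162; mL+mR=-135/194 → advance -1; mR−mL=-14175/14162 → turn -1·90°
n=4: pose=(-5,-7,N); sL=90/157, sR=18/37; mL=-504/5809, mR=-4491/5809; mL+mR=-135/157 → advance -1; mR−mL=-3987/5809 → turn -1·90°
n=5: pose=(-5,-8,E); sL=45/104, sR=9/26; mL=-9/104, mR=-9/16; mL+mR=-135/208 → advance -1; mR−mL=-99/208 → turn -1·90°

0 90/157 18/37 -504/5809 -4491/5809 -5 -7 N
1 45/104 9/26 -9/104 -9/16 -5 -8 E
2 18/49 90/221 432/10829 -6399/10829 -6 -8 S
3 45/97 45/73 1080/7081 -12015/14162 -6 -7 W
4 90/157 18/37 -504/5809 -4491/5809 -5 -7 N
5 45/104 9/26 -9/104 -9/16 -5 -8 E
final -6 -8 S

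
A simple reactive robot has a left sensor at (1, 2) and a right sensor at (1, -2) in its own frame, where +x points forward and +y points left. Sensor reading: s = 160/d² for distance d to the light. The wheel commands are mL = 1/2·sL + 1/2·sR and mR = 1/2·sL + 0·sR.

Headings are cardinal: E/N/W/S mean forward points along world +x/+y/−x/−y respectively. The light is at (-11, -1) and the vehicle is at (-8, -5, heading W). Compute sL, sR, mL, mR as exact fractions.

4 20 12 2

left sensor world pos  = (-9, -7); dL² = 40
right sensor world pos = (-9, -3); dR² = 8
sL = 160/40 = 4
sR = 160/8 = 20
mL = 1/2·sL + 1/2·sR = 12
mR = 1/2·sL + 0·sR = 2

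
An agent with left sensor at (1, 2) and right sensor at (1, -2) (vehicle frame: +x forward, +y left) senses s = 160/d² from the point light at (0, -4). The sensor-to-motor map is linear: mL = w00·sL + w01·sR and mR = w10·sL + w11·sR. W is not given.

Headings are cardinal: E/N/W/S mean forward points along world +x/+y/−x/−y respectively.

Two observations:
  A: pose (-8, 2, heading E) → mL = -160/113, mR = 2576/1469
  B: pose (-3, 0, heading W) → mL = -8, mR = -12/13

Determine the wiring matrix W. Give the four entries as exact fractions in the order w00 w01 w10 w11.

obs A: pose=(-8,2,E) → sL=160/113, sR=32/13, mL=-160/113, mR=2576/1469
obs B: pose=(-3,0,W) → sL=8, sR=40/13, mL=-8, mR=-12/13
sensor matrix S = [[160/113, 32/13], [8, 40/13]]; det S = -22528/1469
solve [mL_A; mL_B] = S·[w00; w01] and [mR_A; mR_B] = S·[w10; w11]:
  w00 = -1, w01 = 0, w10 = -1/2, w11 = 1

-1 0 -1/2 1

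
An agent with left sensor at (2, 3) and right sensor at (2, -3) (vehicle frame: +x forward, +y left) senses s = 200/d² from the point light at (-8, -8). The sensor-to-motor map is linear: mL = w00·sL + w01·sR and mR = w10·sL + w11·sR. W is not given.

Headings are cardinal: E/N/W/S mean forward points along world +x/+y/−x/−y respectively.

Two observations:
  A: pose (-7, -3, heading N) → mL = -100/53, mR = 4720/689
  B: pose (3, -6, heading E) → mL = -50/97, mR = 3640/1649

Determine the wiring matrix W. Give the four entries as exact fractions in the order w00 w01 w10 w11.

obs A: pose=(-7,-3,N) → sL=200/53, sR=40/13, mL=-100/53, mR=4720/689
obs B: pose=(3,-6,E) → sL=100/97, sR=20/17, mL=-50/97, mR=3640/1649
sensor matrix S = [[200/53, 40/13], [100/97, 20/17]]; det S = 1440000/1136161
solve [mL_A; mL_B] = S·[w00; w01] and [mR_A; mR_B] = S·[w10; w11]:
  w00 = -1/2, w01 = 0, w10 = 1, w11 = 1

-1/2 0 1 1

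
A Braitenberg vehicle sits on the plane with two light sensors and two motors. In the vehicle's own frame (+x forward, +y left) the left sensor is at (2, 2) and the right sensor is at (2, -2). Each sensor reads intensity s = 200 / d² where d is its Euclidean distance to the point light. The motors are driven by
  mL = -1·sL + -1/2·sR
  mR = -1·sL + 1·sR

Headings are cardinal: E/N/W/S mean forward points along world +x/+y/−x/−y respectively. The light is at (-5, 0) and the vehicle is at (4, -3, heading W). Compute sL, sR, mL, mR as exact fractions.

left sensor world pos  = (2, -5); dL² = 74
right sensor world pos = (2, -1); dR² = 50
sL = 200/74 = 100/37
sR = 200/50 = 4
mL = -1·sL + -1/2·sR = -174/37
mR = -1·sL + 1·sR = 48/37

100/37 4 -174/37 48/37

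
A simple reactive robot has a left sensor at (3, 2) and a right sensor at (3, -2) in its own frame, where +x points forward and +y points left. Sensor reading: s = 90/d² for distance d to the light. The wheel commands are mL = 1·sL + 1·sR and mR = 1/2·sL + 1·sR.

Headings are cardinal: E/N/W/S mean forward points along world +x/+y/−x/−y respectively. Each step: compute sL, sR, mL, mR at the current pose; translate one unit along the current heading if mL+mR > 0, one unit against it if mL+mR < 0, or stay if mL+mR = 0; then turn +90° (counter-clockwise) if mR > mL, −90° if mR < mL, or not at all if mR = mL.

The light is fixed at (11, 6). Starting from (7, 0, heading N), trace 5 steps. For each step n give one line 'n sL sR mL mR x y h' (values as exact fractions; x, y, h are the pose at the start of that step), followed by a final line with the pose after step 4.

0 2 90/13 116/13 103/13 7 0 N
1 9 9/5 54/5 63/10 7 1 E
2 18/13 90/89 2772/1157 1971/1157 8 1 S
3 9/10 45/26 171/65 567/260 8 0 W
4 2 90/13 116/13 103/13 7 0 N
final 7 1 E

n=0: pose=(7,0,N); sL=2, sR=90/13; mL=116/13, mR=103/13; mL+mR=219/13 → advance +1; mR−mL=-1 → turn -1·90°
n=1: pose=(7,1,E); sL=9, sR=9/5; mL=54/5, mR=63/10; mL+mR=171/10 → advance +1; mR−mL=-9/2 → turn -1·90°
n=2: pose=(8,1,S); sL=18/13, sR=90/89; mL=2772/1157, mR=1971/1157; mL+mR=4743/1157 → advance +1; mR−mL=-9/13 → turn -1·90°
n=3: pose=(8,0,W); sL=9/10, sR=45/26; mL=171/65, mR=567/260; mL+mR=1251/260 → advance +1; mR−mL=-9/20 → turn -1·90°
n=4: pose=(7,0,N); sL=2, sR=90/13; mL=116/13, mR=103/13; mL+mR=219/13 → advance +1; mR−mL=-1 → turn -1·90°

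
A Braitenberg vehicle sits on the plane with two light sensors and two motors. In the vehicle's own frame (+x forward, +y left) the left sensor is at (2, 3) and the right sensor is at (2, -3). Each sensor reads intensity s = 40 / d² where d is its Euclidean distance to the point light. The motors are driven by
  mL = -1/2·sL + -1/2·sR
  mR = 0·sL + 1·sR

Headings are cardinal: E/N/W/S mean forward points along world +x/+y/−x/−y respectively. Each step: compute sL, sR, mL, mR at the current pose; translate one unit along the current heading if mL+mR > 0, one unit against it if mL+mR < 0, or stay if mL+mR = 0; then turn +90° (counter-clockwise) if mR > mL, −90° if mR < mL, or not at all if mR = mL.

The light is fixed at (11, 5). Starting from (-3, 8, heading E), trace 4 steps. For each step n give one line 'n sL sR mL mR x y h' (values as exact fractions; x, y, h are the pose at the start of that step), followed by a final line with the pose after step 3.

0 2/9 5/18 -1/4 5/18 -3 8 E
1 40/281 8/25 -1624/7025 8/25 -2 8 N
2 20/113 20/137 -2500/15481 20/137 -2 9 W
3 8/17 40/229 -1256/3893 40/229 -1 9 S
final -1 10 E

n=0: pose=(-3,8,E); sL=2/9, sR=5/18; mL=-1/4, mR=5/18; mL+mR=1/36 → advance +1; mR−mL=19/36 → turn +1·90°
n=1: pose=(-2,8,N); sL=40/281, sR=8/25; mL=-1624/7025, mR=8/25; mL+mR=624/7025 → advance +1; mR−mL=3872/7025 → turn +1·90°
n=2: pose=(-2,9,W); sL=20/113, sR=20/137; mL=-2500/15481, mR=20/137; mL+mR=-240/15481 → advance -1; mR−mL=4760/15481 → turn +1·90°
n=3: pose=(-1,9,S); sL=8/17, sR=40/229; mL=-1256/3893, mR=40/229; mL+mR=-576/3893 → advance -1; mR−mL=1936/3893 → turn +1·90°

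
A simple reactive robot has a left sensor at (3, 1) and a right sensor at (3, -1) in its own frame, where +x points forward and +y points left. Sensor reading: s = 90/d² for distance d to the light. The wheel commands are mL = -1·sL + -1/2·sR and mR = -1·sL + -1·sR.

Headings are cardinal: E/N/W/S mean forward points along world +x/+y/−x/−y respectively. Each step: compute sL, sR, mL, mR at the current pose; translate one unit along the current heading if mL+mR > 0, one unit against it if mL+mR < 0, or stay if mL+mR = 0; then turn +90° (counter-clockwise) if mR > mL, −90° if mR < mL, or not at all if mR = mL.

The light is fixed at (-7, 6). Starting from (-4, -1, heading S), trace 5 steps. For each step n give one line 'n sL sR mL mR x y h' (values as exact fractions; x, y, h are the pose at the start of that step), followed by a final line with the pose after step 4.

0 45/58 45/52 -3645/3016 -2475/1508 -4 -1 S
1 90/49 18/5 -891/245 -1332/245 -4 0 W
2 5 45/17 -215/34 -130/17 -3 0 N
3 18/17 90/113 -2799/1921 -3564/1921 -3 -1 E
4 45/58 45/52 -3645/3016 -2475/1508 -4 -1 S
final -4 0 W

n=0: pose=(-4,-1,S); sL=45/58, sR=45/52; mL=-3645/3016, mR=-2475/1508; mL+mR=-8595/3016 → advance -1; mR−mL=-45/104 → turn -1·90°
n=1: pose=(-4,0,W); sL=90/49, sR=18/5; mL=-891/245, mR=-1332/245; mL+mR=-2223/245 → advance -1; mR−mL=-9/5 → turn -1·90°
n=2: pose=(-3,0,N); sL=5, sR=45/17; mL=-215/34, mR=-130/17; mL+mR=-475/34 → advance -1; mR−mL=-45/34 → turn -1·90°
n=3: pose=(-3,-1,E); sL=18/17, sR=90/113; mL=-2799/1921, mR=-3564/1921; mL+mR=-6363/1921 → advance -1; mR−mL=-45/113 → turn -1·90°
n=4: pose=(-4,-1,S); sL=45/58, sR=45/52; mL=-3645/3016, mR=-2475/1508; mL+mR=-8595/3016 → advance -1; mR−mL=-45/104 → turn -1·90°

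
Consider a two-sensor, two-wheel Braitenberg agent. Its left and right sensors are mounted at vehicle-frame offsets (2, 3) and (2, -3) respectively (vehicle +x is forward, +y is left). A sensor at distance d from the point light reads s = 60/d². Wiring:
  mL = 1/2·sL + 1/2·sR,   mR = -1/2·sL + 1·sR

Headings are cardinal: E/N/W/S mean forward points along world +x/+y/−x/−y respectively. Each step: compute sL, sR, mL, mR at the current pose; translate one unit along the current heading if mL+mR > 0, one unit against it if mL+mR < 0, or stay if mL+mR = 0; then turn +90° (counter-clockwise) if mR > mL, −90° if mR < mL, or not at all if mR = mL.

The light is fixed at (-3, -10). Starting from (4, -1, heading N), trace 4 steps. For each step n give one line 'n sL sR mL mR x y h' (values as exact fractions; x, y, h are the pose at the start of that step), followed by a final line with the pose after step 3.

0 60/137 60/221 10740/30277 1590/30277 4 -1 N
1 6/25 6/13 114/325 111/325 4 0 E
2 12/37 60/89 1644/3293 1686/3293 5 0 S
3 15/61 15/34 1425/4148 330/1037 5 -1 E
final 6 -1 S

n=0: pose=(4,-1,N); sL=60/137, sR=60/221; mL=10740/30277, mR=1590/30277; mL+mR=90/221 → advance +1; mR−mL=-9150/30277 → turn -1·90°
n=1: pose=(4,0,E); sL=6/25, sR=6/13; mL=114/325, mR=111/325; mL+mR=9/13 → advance +1; mR−mL=-3/325 → turn -1·90°
n=2: pose=(5,0,S); sL=12/37, sR=60/89; mL=1644/3293, mR=1686/3293; mL+mR=90/89 → advance +1; mR−mL=42/3293 → turn +1·90°
n=3: pose=(5,-1,E); sL=15/61, sR=15/34; mL=1425/4148, mR=330/1037; mL+mR=45/68 → advance +1; mR−mL=-105/4148 → turn -1·90°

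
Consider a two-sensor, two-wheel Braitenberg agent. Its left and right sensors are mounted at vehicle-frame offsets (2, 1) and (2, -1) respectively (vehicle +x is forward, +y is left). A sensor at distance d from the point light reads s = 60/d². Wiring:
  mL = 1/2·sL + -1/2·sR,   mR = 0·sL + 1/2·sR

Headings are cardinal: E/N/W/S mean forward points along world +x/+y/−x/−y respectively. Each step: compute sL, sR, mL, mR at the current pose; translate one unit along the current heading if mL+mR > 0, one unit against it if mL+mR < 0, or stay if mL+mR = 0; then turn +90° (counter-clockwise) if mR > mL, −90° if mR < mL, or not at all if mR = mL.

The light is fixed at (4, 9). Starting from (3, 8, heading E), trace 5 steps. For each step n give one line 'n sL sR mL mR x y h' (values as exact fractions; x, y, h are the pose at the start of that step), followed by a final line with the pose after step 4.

0 60 12 24 6 3 8 E
1 6 6 0 3 4 8 S
2 12 60/13 48/13 30/13 4 7 E
3 3 15/4 -3/8 15/8 5 7 S
4 60/13 12/5 72/65 6/5 5 6 E
final 6 6 N

n=0: pose=(3,8,E); sL=60, sR=12; mL=24, mR=6; mL+mR=30 → advance +1; mR−mL=-18 → turn -1·90°
n=1: pose=(4,8,S); sL=6, sR=6; mL=0, mR=3; mL+mR=3 → advance +1; mR−mL=3 → turn +1·90°
n=2: pose=(4,7,E); sL=12, sR=60/13; mL=48/13, mR=30/13; mL+mR=6 → advance +1; mR−mL=-18/13 → turn -1·90°
n=3: pose=(5,7,S); sL=3, sR=15/4; mL=-3/8, mR=15/8; mL+mR=3/2 → advance +1; mR−mL=9/4 → turn +1·90°
n=4: pose=(5,6,E); sL=60/13, sR=12/5; mL=72/65, mR=6/5; mL+mR=30/13 → advance +1; mR−mL=6/65 → turn +1·90°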